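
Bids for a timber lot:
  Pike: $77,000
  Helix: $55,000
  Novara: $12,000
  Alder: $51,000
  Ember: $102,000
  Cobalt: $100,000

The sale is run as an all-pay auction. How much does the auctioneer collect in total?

Rule: the highest bidder wins the item, but every bidder pays their own bid.
Sorting bids: 102,000 (Ember) > 100,000 (Cobalt) > 77,000 (Pike) > 55,000 (Helix) > 51,000 (Alder) > 12,000 (Novara)
Every bidder forfeits their bid regardless of winning.
Revenue = 77,000 + 55,000 + 12,000 + 51,000 + 102,000 + 100,000 = $397,000.

Total revenue: $397,000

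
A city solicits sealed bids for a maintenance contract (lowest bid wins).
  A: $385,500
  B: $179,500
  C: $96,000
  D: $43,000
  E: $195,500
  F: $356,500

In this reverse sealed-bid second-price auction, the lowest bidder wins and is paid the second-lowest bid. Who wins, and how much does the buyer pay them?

Sorting bids: 43,000 (D) < 96,000 (C) < 179,500 (B) < 195,500 (E) < 356,500 (F) < 385,500 (A)
D wins with the lowest bid; price is set by the runner-up at $96,000.

D is paid $96,000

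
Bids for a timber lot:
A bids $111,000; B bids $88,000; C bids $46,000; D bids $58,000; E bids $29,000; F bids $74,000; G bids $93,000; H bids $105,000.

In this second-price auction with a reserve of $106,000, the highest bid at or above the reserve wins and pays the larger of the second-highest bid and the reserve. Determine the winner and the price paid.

Rule: the highest bid at or above the reserve wins and pays the larger of the second-highest bid and the reserve.
Bids ranked: 111,000 (A) > 105,000 (H) > 93,000 (G) > 88,000 (B) > 74,000 (F) > 58,000 (D) > …
Highest eligible bid: A at $111,000.
Second-highest bid $105,000 is below the reserve $106,000, so the reserve binds → payment $106,000.

A pays $106,000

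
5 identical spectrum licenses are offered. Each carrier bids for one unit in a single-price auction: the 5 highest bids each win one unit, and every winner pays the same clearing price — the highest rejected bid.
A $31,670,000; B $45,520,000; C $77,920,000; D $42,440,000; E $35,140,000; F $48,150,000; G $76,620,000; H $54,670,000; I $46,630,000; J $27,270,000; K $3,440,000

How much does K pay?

Bids ranked high→low: 77,920,000 (C), 76,620,000 (G), 54,670,000 (H), 48,150,000 (F), 46,630,000 (I), 45,520,000 (B), 42,440,000 (D), …
Top 5: C, G, H, F, I.
Highest unsuccessful bid: $45,520,000 → clearing price.
K does not win → pays $0.

K pays $0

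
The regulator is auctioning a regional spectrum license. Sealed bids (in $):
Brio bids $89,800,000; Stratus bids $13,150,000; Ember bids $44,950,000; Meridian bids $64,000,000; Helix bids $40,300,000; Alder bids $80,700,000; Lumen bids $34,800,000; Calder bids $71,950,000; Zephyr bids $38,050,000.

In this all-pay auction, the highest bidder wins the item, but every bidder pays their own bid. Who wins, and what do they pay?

Rule: the highest bidder wins the item, but every bidder pays their own bid.
Bids in order: 89,800,000 (Brio) > 80,700,000 (Alder) > 71,950,000 (Calder) > 64,000,000 (Meridian) > 44,950,000 (Ember) > 40,300,000 (Helix) > …
Brio is highest and takes the item; every bidder forfeits their bid.

Brio pays $89,800,000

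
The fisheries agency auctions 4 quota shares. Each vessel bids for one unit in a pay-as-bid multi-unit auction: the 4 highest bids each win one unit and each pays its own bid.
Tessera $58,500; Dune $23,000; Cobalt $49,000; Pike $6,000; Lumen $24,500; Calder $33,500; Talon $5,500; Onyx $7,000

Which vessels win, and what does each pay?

Tessera $58,500, Cobalt $49,000, Calder $33,500, Lumen $24,500

Bids ranked high→low: 58,500 (Tessera), 49,000 (Cobalt), 33,500 (Calder), 24,500 (Lumen), 23,000 (Dune), 7,000 (Onyx), …
Top 4: Tessera, Cobalt, Calder, Lumen.
Each winner pays its own bid: Tessera $58,500, Cobalt $49,000, Calder $33,500, Lumen $24,500.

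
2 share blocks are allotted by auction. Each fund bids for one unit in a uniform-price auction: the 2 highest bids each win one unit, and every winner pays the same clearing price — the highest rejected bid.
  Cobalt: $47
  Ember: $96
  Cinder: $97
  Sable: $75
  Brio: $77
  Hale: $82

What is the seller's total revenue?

Total revenue: $164

Bids ranked high→low: 97 (Cinder), 96 (Ember), 82 (Hale), 77 (Brio), …
Top 2: Cinder, Ember.
Highest unsuccessful bid: $82 → clearing price.
Total revenue = 2 × $82 = $164.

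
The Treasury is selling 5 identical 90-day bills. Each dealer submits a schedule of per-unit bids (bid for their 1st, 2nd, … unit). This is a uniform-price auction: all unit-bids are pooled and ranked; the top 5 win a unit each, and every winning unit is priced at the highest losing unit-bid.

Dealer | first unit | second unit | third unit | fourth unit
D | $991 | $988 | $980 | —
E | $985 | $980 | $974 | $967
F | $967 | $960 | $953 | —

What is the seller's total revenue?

Total revenue: $4,870

All unit-bids, highest first — top 5: 991 (D-1), 988 (D-2), 985 (E-1), 980 (D-3), 980 (E-2)
The (k+1)-th unit-bid is $974.
Allocation: D 3, E 2. Every unit priced at $974.
Revenue = 5 × 974 = $4,870.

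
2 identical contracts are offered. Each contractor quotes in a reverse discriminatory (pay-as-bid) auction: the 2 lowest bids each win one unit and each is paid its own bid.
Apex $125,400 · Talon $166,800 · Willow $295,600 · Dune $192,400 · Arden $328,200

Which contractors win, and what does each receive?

Sorting: 125,400 (Apex), 166,800 (Talon), 192,400 (Dune), 295,600 (Willow), …
The 2 lowest are Apex, Talon.
Each winner is paid its own bid: Apex $125,400, Talon $166,800.

Apex $125,400, Talon $166,800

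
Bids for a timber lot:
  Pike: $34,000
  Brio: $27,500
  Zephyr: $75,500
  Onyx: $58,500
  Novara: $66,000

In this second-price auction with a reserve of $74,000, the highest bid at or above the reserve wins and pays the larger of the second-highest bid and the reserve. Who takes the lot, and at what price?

Zephyr pays $74,000

Rule: the highest bid at or above the reserve wins and pays the larger of the second-highest bid and the reserve.
Bids in order: 75,500 (Zephyr) > 66,000 (Novara) > 58,500 (Onyx) > 34,000 (Pike) > 27,500 (Brio)
Highest eligible bid: Zephyr at $75,500.
Second-highest bid $66,000 is below the reserve $74,000, so the reserve binds → payment $74,000.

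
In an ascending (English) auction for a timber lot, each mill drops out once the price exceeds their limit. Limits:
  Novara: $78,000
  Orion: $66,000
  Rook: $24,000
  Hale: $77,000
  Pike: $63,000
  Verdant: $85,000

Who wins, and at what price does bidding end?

Rule: the price rises until one bidder remains; the winner pays the price at which the last rival dropped out.
Limits in order: 85,000 (Verdant) > 78,000 (Novara) > 77,000 (Hale) > 66,000 (Orion) > 63,000 (Pike) > 24,000 (Rook)
Bidding ends when Novara exits at $78,000; Verdant takes it.

Verdant wins at $78,000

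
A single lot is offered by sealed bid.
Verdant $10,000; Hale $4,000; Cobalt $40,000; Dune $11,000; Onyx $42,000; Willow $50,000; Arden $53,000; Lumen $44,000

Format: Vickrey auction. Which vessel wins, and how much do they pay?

Bids ranked: 53,000 (Arden) > 50,000 (Willow) > 44,000 (Lumen) > 42,000 (Onyx) > 40,000 (Cobalt) > 11,000 (Dune) > …
Arden wins with the highest bid; price is set by the runner-up at $50,000.

Arden pays $50,000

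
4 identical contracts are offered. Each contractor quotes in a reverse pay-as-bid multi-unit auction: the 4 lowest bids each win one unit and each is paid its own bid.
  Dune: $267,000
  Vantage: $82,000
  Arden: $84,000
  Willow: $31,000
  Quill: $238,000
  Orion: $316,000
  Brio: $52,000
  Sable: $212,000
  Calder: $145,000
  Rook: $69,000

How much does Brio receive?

Bids ranked low→high: 31,000 (Willow), 52,000 (Brio), 69,000 (Rook), 82,000 (Vantage), 84,000 (Arden), 145,000 (Calder), …
The 4 lowest are Willow, Brio, Rook, Vantage.
Brio wins → own bid $52,000.

Brio is paid $52,000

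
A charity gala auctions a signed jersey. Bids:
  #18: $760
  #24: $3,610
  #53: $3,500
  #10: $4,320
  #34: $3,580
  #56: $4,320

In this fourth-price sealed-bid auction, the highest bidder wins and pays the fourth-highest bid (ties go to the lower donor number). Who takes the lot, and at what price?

Fourth-price sealed-bid auction: the highest bidder wins and pays the fourth-highest bid.
Sorting bids: 4,320 (#10) > 4,320 (#56) > 3,610 (#24) > 3,580 (#34) > 3,500 (#53) > 760 (#18)
Tie at $4,320 → #10 wins by tie-break.
#10 wins; payment is bid #4 in the ranking = $3,580.

#10 pays $3,580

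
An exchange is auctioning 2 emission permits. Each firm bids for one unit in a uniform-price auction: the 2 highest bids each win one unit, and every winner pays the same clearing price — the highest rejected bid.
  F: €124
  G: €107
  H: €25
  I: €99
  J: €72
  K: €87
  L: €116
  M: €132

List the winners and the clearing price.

Bids ranked high→low: 132 (M), 124 (F), 116 (L), 107 (G), …
The 2 highest are M, F.
Highest unsuccessful bid: €116 → clearing price.

M, F; each pays €116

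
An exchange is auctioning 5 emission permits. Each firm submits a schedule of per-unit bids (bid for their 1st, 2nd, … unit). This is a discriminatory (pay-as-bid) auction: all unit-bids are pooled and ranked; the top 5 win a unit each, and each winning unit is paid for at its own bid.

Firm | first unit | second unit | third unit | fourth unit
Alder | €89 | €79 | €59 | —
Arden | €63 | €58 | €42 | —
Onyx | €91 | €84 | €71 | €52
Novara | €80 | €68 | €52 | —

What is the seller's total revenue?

Merging the schedules and taking the best 5: 91 (Onyx-1), 89 (Alder-1), 84 (Onyx-2), 80 (Novara-1), 79 (Alder-2)
Next rejected bid: €71 (not a price — pay-as-bid).
Each winning unit pays its own bid.
Revenue = 91 + 89 + 84 + 80 + 79 = €423.

Total revenue: €423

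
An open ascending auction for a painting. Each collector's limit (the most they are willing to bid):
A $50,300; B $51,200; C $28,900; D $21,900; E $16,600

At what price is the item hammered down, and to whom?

Limits ranked: 51,200 (B) > 50,300 (A) > 28,900 (C) > 21,900 (D) > 16,600 (E)
Once the price passes $50,300, only B is left; the hammer falls at A's limit of $50,300.

B wins at $50,300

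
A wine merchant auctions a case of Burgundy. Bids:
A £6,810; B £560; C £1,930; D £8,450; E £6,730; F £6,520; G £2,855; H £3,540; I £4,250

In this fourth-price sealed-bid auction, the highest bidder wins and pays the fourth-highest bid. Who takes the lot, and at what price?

D pays £6,520

Sorting bids: 8,450 (D) > 6,810 (A) > 6,730 (E) > 6,520 (F) > 4,250 (I) > 3,540 (H) > …
D wins; payment is bid #4 in the ranking = £6,520.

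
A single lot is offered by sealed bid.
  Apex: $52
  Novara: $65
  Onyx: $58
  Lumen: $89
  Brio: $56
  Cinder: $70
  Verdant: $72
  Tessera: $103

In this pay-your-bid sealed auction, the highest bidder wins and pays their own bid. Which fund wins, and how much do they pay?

Bids ranked: 103 (Tessera) > 89 (Lumen) > 72 (Verdant) > 70 (Cinder) > 65 (Novara) > 58 (Onyx) > …
First-price: Tessera pays what they bid, $103.

Tessera pays $103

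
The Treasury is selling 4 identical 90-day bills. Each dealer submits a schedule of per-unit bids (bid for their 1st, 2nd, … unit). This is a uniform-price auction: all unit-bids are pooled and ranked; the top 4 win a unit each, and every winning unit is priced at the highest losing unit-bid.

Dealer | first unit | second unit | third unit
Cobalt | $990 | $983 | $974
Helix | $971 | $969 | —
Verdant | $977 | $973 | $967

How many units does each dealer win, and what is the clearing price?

All unit-bids, highest first — top 4: 990 (Cobalt-1), 983 (Cobalt-2), 977 (Verdant-1), 974 (Cobalt-3)
First bid not allocated: $973.
Allocation: Cobalt 3, Verdant 1.

Cobalt 3, Verdant 1; clearing price $973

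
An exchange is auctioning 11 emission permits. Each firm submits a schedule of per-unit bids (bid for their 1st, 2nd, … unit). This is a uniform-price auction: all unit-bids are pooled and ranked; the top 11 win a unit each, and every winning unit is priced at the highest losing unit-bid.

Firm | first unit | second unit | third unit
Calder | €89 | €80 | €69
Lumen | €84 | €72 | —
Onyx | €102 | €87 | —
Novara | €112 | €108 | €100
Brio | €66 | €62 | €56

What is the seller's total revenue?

Total revenue: €682

All unit-bids, highest first — top 11: 112 (Novara-1), 108 (Novara-2), 102 (Onyx-1), 100 (Novara-3), 89 (Calder-1), 87 (Onyx-2), 84 (Lumen-1), 80 (Calder-2), 72 (Lumen-2), 69 (Calder-3), 66 (Brio-1)
Highest rejected unit-bid = €62.
Allocation: Brio 1, Calder 3, Lumen 2, Novara 3, Onyx 2. Every unit priced at €62.
Revenue = 11 × 62 = €682.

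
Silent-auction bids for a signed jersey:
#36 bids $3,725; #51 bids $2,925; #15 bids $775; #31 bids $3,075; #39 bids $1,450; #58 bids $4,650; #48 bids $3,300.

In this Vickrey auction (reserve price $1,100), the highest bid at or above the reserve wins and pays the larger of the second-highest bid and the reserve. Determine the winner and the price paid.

Rule: the highest bid at or above the reserve wins and pays the larger of the second-highest bid and the reserve.
Bids in order: 4,650 (#58) > 3,725 (#36) > 3,300 (#48) > 3,075 (#31) > 2,925 (#51) > 1,450 (#39) > …
#58 has the top bid at or above the reserve ($4,650).
max(second-highest $3,725, reserve $1,100) = $3,725; the reserve does not bind.

#58 pays $3,725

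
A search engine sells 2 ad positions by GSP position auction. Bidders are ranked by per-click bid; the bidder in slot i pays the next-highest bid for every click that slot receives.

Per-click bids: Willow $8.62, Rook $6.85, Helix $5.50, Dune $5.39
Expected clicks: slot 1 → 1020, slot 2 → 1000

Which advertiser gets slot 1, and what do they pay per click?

Willow; $6.85 per click

Per-click bids in order: $8.62 (Willow) > $6.85 (Rook) > $5.50 (Helix) > …
Slot 1 goes to the first-ranked bidder, Willow, who pays the next bid down: $6.85/click.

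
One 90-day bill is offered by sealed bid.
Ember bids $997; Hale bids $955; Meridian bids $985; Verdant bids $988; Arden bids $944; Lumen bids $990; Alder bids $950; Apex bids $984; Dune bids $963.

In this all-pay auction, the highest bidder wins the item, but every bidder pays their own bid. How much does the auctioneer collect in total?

All-pay auction: the highest bidder wins the item, but every bidder pays their own bid.
Sorting bids: 997 (Ember) > 990 (Lumen) > 988 (Verdant) > 985 (Meridian) > 984 (Apex) > 963 (Dune) > …
Every bidder forfeits their bid regardless of winning.
Revenue = 997 + 955 + 985 + 988 + 944 + 990 + 950 + 984 + 963 = $8,756.

Total revenue: $8,756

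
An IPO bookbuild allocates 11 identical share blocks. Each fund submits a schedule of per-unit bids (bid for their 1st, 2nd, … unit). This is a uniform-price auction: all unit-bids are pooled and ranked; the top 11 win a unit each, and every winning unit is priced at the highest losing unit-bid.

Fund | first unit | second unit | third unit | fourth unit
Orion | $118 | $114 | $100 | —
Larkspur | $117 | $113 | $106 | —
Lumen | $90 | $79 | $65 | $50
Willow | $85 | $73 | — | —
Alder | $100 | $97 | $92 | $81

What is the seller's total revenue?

Pooled unit-bids ranked (top 11): 118 (Orion-1), 117 (Larkspur-1), 114 (Orion-2), 113 (Larkspur-2), 106 (Larkspur-3), 100 (Orion-3), 100 (Alder-1), 97 (Alder-2), 92 (Alder-3), 90 (Lumen-1), 85 (Willow-1)
The (k+1)-th unit-bid is $81.
Allocation: Alder 3, Larkspur 3, Lumen 1, Orion 3, Willow 1. Every unit priced at $81.
Revenue = 11 × 81 = $891.

Total revenue: $891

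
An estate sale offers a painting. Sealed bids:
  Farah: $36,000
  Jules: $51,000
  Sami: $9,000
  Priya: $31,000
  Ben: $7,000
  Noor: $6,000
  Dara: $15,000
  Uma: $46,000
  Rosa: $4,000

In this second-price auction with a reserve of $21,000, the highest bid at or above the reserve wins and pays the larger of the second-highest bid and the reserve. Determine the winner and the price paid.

Rule: the highest bid at or above the reserve wins and pays the larger of the second-highest bid and the reserve.
Bids in order: 51,000 (Jules) > 46,000 (Uma) > 36,000 (Farah) > 31,000 (Priya) > 15,000 (Dara) > 9,000 (Sami) > …
Jules has the top bid at or above the reserve ($51,000).
max(second-highest $46,000, reserve $21,000) = $46,000; the reserve does not bind.

Jules pays $46,000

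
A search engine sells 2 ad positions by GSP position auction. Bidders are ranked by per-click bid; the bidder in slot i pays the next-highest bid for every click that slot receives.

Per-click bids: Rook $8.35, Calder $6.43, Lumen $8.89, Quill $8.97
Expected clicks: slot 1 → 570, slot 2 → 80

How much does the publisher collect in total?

Per-click bids in order: $8.97 (Quill) > $8.89 (Lumen) > $8.35 (Rook) > …
Slot 1: Quill pays $8.89 × 570 = $5067.30
Slot 2: Lumen pays $8.35 × 80 = $668.00
Total = $5735.30

Total revenue: $5735.30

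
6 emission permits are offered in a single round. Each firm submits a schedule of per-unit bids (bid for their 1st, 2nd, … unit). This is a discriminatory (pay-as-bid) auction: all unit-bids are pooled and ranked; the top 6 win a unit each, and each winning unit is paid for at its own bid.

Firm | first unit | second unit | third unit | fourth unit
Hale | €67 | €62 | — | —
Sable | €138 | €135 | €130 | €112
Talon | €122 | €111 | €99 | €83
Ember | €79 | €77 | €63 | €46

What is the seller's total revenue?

Total revenue: €748

Pooled unit-bids ranked (top 6): 138 (Sable-1), 135 (Sable-2), 130 (Sable-3), 122 (Talon-1), 112 (Sable-4), 111 (Talon-2)
Next rejected bid: €99 (not a price — pay-as-bid).
Each winning unit pays its own bid.
Revenue = 138 + 135 + 130 + 122 + 112 + 111 = €748.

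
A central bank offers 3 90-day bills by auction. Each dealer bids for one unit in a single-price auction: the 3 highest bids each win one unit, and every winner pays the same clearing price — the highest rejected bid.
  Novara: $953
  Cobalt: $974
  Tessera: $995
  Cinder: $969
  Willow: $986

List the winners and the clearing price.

Tessera, Willow, Cobalt; each pays $969

Bids ranked high→low: 995 (Tessera), 986 (Willow), 974 (Cobalt), 969 (Cinder), 953 (Novara)
Winners (3 units): Tessera, Willow, Cobalt.
First losing bid is Cinder's $969, which sets the uniform price.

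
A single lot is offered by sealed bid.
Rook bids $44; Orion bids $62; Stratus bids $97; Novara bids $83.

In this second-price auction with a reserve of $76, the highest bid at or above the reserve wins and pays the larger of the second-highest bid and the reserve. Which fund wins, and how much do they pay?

Stratus pays $83

Second-price auction with a reserve of $76: the highest bid at or above the reserve wins and pays the larger of the second-highest bid and the reserve.
Bids ranked: 97 (Stratus) > 83 (Novara) > 62 (Orion) > 44 (Rook)
Highest eligible bid: Stratus at $97.
Second-highest bid $83 exceeds the reserve $76 → payment $83.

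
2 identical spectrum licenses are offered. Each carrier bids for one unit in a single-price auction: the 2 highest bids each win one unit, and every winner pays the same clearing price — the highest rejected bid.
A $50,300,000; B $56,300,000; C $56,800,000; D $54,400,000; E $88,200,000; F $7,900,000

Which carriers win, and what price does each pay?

E, C; each pays $56,300,000

Ordering the bids: 88,200,000 (E), 56,800,000 (C), 56,300,000 (B), 54,400,000 (D), …
Winners (2 units): E, C.
Highest unsuccessful bid: $56,300,000 → clearing price.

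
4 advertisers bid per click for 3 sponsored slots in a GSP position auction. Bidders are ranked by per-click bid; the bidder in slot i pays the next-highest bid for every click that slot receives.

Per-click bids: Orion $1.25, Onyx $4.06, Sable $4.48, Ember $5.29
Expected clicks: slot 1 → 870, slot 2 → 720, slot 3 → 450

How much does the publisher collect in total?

Total revenue: $7383.30

Ranked by bid: $5.29 (Ember) > $4.48 (Sable) > $4.06 (Onyx) > $1.25 (Orion)
Slot 1: Ember pays $4.48 × 870 = $3897.60
Slot 2: Sable pays $4.06 × 720 = $2923.20
Slot 3: Onyx pays $1.25 × 450 = $562.50
Total = $7383.30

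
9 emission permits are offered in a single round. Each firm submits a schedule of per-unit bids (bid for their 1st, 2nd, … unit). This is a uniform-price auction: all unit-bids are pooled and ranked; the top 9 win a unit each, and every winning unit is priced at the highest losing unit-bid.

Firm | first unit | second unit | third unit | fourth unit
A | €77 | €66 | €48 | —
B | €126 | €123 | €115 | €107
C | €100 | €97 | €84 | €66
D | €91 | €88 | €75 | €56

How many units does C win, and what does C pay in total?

All unit-bids, highest first — top 9: 126 (B-1), 123 (B-2), 115 (B-3), 107 (B-4), 100 (C-1), 97 (C-2), 91 (D-1), 88 (D-2), 84 (C-3)
The (k+1)-th unit-bid is €77.
C wins 3 unit(s) at €77 each.

C: 3 units, pays €231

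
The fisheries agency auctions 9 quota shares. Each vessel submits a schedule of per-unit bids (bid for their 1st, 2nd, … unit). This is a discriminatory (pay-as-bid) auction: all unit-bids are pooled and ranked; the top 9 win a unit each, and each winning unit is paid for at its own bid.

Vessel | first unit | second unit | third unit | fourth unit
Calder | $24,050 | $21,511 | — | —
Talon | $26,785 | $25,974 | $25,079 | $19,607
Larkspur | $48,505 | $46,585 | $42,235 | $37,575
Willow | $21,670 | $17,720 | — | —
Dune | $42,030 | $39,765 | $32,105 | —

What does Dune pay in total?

Dune pays $113,900

All unit-bids, highest first — top 9: 48,505 (Larkspur-1), 46,585 (Larkspur-2), 42,235 (Larkspur-3), 42,030 (Dune-1), 39,765 (Dune-2), 37,575 (Larkspur-4), 32,105 (Dune-3), 26,785 (Talon-1), 25,974 (Talon-2)
Next rejected bid: $25,079 (not a price — pay-as-bid).
Dune's winning unit-bids: 42,030 + 39,765 + 32,105 = $113,900.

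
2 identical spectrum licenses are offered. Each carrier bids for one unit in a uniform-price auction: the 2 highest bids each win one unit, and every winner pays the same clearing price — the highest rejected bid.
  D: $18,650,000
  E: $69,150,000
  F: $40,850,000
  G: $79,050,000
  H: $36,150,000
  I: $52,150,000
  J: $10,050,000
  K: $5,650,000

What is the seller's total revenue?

Total revenue: $104,300,000

Bids ranked high→low: 79,050,000 (G), 69,150,000 (E), 52,150,000 (I), 40,850,000 (F), …
Top 2: G, E.
Highest unsuccessful bid: $52,150,000 → clearing price.
Total revenue = 2 × $52,150,000 = $104,300,000.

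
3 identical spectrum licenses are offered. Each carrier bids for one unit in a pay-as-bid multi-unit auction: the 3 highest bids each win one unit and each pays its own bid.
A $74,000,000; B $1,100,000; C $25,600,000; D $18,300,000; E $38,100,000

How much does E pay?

E pays $38,100,000

Ordering the bids: 74,000,000 (A), 38,100,000 (E), 25,600,000 (C), 18,300,000 (D), 1,100,000 (B)
Top 3: A, E, C.
E wins → own bid $38,100,000.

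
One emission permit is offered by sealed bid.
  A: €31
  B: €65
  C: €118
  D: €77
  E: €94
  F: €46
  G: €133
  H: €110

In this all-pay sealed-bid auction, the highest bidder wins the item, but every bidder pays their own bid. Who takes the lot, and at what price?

Rule: the highest bidder wins the item, but every bidder pays their own bid.
Bids ranked: 133 (G) > 118 (C) > 110 (H) > 94 (E) > 77 (D) > 65 (B) > …
G is highest and takes the item; every bidder forfeits their bid.

G pays €133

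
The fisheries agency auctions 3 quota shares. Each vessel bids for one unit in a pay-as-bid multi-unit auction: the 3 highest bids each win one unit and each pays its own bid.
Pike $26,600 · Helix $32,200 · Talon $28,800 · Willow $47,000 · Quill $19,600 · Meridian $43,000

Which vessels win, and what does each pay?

Willow $47,000, Meridian $43,000, Helix $32,200

Sorting: 47,000 (Willow), 43,000 (Meridian), 32,200 (Helix), 28,800 (Talon), 26,600 (Pike), …
The 3 highest are Willow, Meridian, Helix.
Each winner pays its own bid: Willow $47,000, Meridian $43,000, Helix $32,200.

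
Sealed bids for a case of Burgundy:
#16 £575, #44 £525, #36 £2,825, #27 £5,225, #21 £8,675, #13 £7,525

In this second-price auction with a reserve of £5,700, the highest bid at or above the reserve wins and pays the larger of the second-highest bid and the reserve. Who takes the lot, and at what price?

#21 pays £7,525

Bids ranked: 8,675 (#21) > 7,525 (#13) > 5,225 (#27) > 2,825 (#36) > 575 (#16) > 525 (#44)
Highest eligible bid: #21 at £8,675.
Second-highest bid £7,525 exceeds the reserve £5,700 → payment £7,525.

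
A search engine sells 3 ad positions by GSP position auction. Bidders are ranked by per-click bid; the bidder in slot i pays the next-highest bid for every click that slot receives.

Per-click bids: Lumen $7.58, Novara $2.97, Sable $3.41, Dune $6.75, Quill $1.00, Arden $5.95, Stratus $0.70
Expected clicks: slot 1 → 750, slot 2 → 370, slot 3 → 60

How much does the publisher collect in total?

Per-click bids in order: $7.58 (Lumen) > $6.75 (Dune) > $5.95 (Arden) > $3.41 (Sable) > …
Slot 1: Lumen pays $6.75 × 750 = $5062.50
Slot 2: Dune pays $5.95 × 370 = $2201.50
Slot 3: Arden pays $3.41 × 60 = $204.60
Total = $7468.60

Total revenue: $7468.60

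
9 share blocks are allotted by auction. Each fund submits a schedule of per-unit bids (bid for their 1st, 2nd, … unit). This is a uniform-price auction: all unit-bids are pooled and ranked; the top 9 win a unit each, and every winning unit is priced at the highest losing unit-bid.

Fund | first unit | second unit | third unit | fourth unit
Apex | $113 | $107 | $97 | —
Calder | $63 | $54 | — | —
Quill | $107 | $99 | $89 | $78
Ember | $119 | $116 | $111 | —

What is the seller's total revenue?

Pooled unit-bids ranked (top 9): 119 (Ember-1), 116 (Ember-2), 113 (Apex-1), 111 (Ember-3), 107 (Apex-2), 107 (Quill-1), 99 (Quill-2), 97 (Apex-3), 89 (Quill-3)
First bid not allocated: $78.
Allocation: Apex 3, Ember 3, Quill 3. Every unit priced at $78.
Revenue = 9 × 78 = $702.

Total revenue: $702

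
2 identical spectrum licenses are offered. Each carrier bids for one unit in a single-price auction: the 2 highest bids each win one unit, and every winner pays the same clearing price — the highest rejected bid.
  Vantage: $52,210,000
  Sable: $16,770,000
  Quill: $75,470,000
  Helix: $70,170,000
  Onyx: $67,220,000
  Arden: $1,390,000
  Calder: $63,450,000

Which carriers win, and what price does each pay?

Bids ranked high→low: 75,470,000 (Quill), 70,170,000 (Helix), 67,220,000 (Onyx), 63,450,000 (Calder), …
Top 2: Quill, Helix.
Highest unsuccessful bid: $67,220,000 → clearing price.

Quill, Helix; each pays $67,220,000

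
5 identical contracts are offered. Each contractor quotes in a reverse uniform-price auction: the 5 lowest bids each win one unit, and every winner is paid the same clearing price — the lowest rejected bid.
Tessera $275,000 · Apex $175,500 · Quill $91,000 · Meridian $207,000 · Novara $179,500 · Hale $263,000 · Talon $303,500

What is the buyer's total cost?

Total cost: $1,375,000

Bids ranked low→high: 91,000 (Quill), 175,500 (Apex), 179,500 (Novara), 207,000 (Meridian), 263,000 (Hale), 275,000 (Tessera), 303,500 (Talon)
The 5 lowest are Quill, Apex, Novara, Meridian, Hale.
First losing bid is Tessera's $275,000, which sets the uniform price.
Total cost = 5 × $275,000 = $1,375,000.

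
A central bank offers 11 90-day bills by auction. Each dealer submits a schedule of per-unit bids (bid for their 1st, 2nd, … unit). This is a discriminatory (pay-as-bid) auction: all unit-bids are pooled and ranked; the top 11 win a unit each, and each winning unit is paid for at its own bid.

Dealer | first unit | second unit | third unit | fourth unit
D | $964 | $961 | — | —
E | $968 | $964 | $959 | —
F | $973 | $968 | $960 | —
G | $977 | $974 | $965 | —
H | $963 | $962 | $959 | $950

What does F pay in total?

Merging the schedules and taking the best 11: 977 (G-1), 974 (G-2), 973 (F-1), 968 (E-1), 968 (F-2), 965 (G-3), 964 (D-1), 964 (E-2), 963 (H-1), 962 (H-2), 961 (D-2)
Next rejected bid: $960 (not a price — pay-as-bid).
F's winning unit-bids: 973 + 968 = $1,941.

F pays $1,941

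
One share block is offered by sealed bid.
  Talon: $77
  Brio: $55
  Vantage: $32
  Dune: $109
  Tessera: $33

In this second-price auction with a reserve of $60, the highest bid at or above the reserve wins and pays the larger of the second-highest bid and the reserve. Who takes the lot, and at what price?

Second-price auction with a reserve of $60: the highest bid at or above the reserve wins and pays the larger of the second-highest bid and the reserve.
Bids ranked: 109 (Dune) > 77 (Talon) > 55 (Brio) > 33 (Tessera) > 32 (Vantage)
Dune has the top bid at or above the reserve ($109).
max(second-highest $77, reserve $60) = $77; the reserve does not bind.

Dune pays $77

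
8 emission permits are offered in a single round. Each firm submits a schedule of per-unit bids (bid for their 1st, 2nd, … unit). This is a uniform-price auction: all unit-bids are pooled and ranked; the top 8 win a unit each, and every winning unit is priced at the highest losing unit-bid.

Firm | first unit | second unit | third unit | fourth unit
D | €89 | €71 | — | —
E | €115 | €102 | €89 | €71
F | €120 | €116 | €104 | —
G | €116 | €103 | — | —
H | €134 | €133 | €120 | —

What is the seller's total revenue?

Total revenue: €824

Merging the schedules and taking the best 8: 134 (H-1), 133 (H-2), 120 (F-1), 120 (H-3), 116 (F-2), 116 (G-1), 115 (E-1), 104 (F-3)
The (k+1)-th unit-bid is €103.
Allocation: E 1, F 3, G 1, H 3. Every unit priced at €103.
Revenue = 8 × 103 = €824.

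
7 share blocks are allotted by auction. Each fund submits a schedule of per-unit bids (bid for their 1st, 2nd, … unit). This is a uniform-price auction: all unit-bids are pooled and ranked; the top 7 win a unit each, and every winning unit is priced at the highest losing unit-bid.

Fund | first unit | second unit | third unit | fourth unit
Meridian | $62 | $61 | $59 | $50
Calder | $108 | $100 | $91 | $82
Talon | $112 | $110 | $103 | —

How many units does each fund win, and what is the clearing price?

Calder 4, Talon 3; clearing price $62

Merging the schedules and taking the best 7: 112 (Talon-1), 110 (Talon-2), 108 (Calder-1), 103 (Talon-3), 100 (Calder-2), 91 (Calder-3), 82 (Calder-4)
Highest rejected unit-bid = $62.
Allocation: Calder 4, Talon 3.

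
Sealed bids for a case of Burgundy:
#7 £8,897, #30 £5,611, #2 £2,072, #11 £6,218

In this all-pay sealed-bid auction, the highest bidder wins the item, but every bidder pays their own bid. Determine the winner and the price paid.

Bids ranked: 8,897 (#7) > 6,218 (#11) > 5,611 (#30) > 2,072 (#2)
#7 is highest and takes the item; every bidder forfeits their bid.

#7 pays £8,897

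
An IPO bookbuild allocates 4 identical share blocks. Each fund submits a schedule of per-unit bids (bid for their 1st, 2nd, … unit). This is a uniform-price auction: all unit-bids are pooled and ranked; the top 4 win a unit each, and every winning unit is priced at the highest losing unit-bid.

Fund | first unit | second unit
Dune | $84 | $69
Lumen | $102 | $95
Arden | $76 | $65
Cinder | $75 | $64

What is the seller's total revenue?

Total revenue: $300

Merging the schedules and taking the best 4: 102 (Lumen-1), 95 (Lumen-2), 84 (Dune-1), 76 (Arden-1)
The (k+1)-th unit-bid is $75.
Allocation: Arden 1, Dune 1, Lumen 2. Every unit priced at $75.
Revenue = 4 × 75 = $300.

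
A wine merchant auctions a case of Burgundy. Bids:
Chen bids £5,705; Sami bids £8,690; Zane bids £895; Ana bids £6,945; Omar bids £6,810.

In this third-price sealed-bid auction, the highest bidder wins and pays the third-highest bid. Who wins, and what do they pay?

Sami pays £6,810

Sorting bids: 8,690 (Sami) > 6,945 (Ana) > 6,810 (Omar) > 5,705 (Chen) > 895 (Zane)
Sami is highest; pays the third-highest bid, £6,810.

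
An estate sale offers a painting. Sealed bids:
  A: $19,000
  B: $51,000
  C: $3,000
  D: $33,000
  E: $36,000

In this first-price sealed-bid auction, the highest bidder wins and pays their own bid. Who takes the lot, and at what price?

B pays $51,000

Bids in order: 51,000 (B) > 36,000 (E) > 33,000 (D) > 19,000 (A) > 3,000 (C)
B is highest → pays own bid, $51,000.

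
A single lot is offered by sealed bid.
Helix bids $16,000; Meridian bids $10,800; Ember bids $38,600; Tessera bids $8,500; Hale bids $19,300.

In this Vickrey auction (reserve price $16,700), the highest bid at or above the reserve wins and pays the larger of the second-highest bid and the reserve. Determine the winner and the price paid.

Bids ranked: 38,600 (Ember) > 19,300 (Hale) > 16,000 (Helix) > 10,800 (Meridian) > 8,500 (Tessera)
Ember has the top bid at or above the reserve ($38,600).
Second-highest bid $19,300 exceeds the reserve $16,700 → payment $19,300.

Ember pays $19,300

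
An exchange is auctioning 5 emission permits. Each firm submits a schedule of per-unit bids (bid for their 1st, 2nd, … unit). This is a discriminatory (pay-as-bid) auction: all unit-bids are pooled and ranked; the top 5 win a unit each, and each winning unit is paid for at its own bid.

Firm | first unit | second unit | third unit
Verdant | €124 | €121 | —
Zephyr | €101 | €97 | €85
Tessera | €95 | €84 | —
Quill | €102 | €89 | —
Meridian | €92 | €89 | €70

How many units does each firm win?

Quill 1, Verdant 2, Zephyr 2

Merging the schedules and taking the best 5: 124 (Verdant-1), 121 (Verdant-2), 102 (Quill-1), 101 (Zephyr-1), 97 (Zephyr-2)
Next rejected bid: €95 (not a price — pay-as-bid).
Allocation: Quill 1, Verdant 2, Zephyr 2.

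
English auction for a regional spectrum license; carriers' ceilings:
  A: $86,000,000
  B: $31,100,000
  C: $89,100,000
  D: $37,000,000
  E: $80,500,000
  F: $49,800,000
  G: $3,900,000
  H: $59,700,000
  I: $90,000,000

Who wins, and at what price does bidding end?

Ascending (English) auction: the price rises until one bidder remains; the winner pays the price at which the last rival dropped out.
Limits ranked: 90,000,000 (I) > 89,100,000 (C) > 86,000,000 (A) > 80,500,000 (E) > 59,700,000 (H) > 49,800,000 (F) > …
Bidding ends when C exits at $89,100,000; I takes it.

I wins at $89,100,000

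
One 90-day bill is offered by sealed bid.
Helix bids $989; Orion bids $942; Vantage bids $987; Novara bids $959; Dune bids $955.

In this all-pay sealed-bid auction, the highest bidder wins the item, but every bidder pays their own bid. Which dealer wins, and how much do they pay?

Helix pays $989

Bids in order: 989 (Helix) > 987 (Vantage) > 959 (Novara) > 955 (Dune) > 942 (Orion)
Helix wins with the top bid; all bids are sunk regardless.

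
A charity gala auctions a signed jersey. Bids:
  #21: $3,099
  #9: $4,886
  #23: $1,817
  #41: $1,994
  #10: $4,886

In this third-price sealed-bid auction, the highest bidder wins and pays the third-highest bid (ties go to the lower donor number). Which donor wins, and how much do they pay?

Third-price sealed-bid auction: the highest bidder wins and pays the third-highest bid.
Bids ranked: 4,886 (#9) > 4,886 (#10) > 3,099 (#21) > 1,994 (#41) > 1,817 (#23)
#9 and #10 tie at $4,886; tie-break gives it to #9.
#9 wins; payment is bid #3 in the ranking = $3,099.

#9 pays $3,099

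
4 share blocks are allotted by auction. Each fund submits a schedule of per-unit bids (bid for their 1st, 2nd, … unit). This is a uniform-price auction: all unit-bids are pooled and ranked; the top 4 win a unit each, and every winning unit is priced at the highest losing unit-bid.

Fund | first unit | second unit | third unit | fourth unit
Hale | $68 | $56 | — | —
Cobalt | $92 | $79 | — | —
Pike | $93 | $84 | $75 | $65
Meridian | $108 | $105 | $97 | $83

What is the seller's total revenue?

Total revenue: $368

All unit-bids, highest first — top 4: 108 (Meridian-1), 105 (Meridian-2), 97 (Meridian-3), 93 (Pike-1)
The (k+1)-th unit-bid is $92.
Allocation: Meridian 3, Pike 1. Every unit priced at $92.
Revenue = 4 × 92 = $368.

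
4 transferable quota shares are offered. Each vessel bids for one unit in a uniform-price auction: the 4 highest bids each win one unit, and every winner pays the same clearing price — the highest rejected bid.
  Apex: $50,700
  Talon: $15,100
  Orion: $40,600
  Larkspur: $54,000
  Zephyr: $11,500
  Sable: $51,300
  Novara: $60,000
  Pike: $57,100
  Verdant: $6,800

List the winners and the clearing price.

Novara, Pike, Larkspur, Sable; each pays $50,700

Sorting: 60,000 (Novara), 57,100 (Pike), 54,000 (Larkspur), 51,300 (Sable), 50,700 (Apex), 40,600 (Orion), …
Winners (4 units): Novara, Pike, Larkspur, Sable.
Clearing price = highest rejected bid = $50,700.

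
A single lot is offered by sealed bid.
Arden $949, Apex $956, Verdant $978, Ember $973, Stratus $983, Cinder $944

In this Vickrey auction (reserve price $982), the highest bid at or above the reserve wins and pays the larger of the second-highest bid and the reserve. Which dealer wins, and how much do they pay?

Stratus pays $982

Vickrey auction (reserve price $982): the highest bid at or above the reserve wins and pays the larger of the second-highest bid and the reserve.
Bids ranked: 983 (Stratus) > 978 (Verdant) > 973 (Ember) > 956 (Apex) > 949 (Arden) > 944 (Cinder)
Stratus has the top bid at or above the reserve ($983).
Second-highest bid $978 is below the reserve $982, so the reserve binds → payment $982.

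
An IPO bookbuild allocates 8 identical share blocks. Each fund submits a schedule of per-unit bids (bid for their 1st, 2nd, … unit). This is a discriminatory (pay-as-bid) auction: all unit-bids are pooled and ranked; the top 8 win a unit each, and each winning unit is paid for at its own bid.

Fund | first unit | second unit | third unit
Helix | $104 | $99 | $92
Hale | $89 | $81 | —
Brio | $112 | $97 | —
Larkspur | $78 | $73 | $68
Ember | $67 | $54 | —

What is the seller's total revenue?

Total revenue: $752

All unit-bids, highest first — top 8: 112 (Brio-1), 104 (Helix-1), 99 (Helix-2), 97 (Brio-2), 92 (Helix-3), 89 (Hale-1), 81 (Hale-2), 78 (Larkspur-1)
Next rejected bid: $73 (not a price — pay-as-bid).
Each winning unit pays its own bid.
Revenue = 112 + 104 + 99 + 97 + 92 + 89 + 81 + 78 = $752.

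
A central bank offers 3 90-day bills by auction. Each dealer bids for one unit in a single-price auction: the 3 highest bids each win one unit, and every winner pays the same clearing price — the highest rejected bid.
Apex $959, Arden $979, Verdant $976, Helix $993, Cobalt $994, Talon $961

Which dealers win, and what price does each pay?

Cobalt, Helix, Arden; each pays $976

Bids ranked high→low: 994 (Cobalt), 993 (Helix), 979 (Arden), 976 (Verdant), 961 (Talon), …
The 3 highest are Cobalt, Helix, Arden.
Clearing price = highest rejected bid = $976.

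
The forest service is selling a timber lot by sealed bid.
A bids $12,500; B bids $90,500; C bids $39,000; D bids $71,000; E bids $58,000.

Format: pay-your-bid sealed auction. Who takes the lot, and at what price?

Bids in order: 90,500 (B) > 71,000 (D) > 58,000 (E) > 39,000 (C) > 12,500 (A)
First-price: B pays what they bid, $90,500.

B pays $90,500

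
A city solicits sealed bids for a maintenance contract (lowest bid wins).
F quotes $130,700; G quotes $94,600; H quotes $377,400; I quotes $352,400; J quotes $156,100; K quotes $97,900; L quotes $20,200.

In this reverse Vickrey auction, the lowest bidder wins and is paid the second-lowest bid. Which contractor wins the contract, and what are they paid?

Sorting bids: 20,200 (L) < 94,600 (G) < 97,900 (K) < 130,700 (F) < 156,100 (J) < 352,400 (I) < …
Second-price: L is paid G's bid of $94,600.

L is paid $94,600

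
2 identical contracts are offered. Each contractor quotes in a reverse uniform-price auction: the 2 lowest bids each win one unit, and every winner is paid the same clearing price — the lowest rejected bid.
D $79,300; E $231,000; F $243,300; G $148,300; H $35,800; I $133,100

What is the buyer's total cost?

Bids ranked low→high: 35,800 (H), 79,300 (D), 133,100 (I), 148,300 (G), …
Winners (2 units): H, D.
First losing bid is I's $133,100, which sets the uniform price.
Total cost = 2 × $133,100 = $266,200.

Total cost: $266,200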